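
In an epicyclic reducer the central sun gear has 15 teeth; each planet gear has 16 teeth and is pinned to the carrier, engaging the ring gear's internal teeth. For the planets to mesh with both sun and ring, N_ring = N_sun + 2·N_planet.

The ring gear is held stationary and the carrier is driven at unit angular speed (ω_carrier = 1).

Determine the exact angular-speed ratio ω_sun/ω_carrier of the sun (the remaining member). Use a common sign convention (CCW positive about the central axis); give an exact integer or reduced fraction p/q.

62/15

N_ring = 15 + 2·16 = 47
15(ω_s−ω_c) = −47(ω_r−ω_c),  ω_r=0, ω_c=1
ω_s = 1 − (47/15)(0−1) = 62/15
ω_s/ω_c = 62/15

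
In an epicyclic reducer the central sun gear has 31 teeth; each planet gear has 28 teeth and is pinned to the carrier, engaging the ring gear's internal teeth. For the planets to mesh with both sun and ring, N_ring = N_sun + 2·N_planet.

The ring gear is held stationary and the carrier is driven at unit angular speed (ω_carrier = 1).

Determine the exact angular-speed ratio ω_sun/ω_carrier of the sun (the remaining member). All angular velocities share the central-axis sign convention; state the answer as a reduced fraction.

118/31

N_ring = 31 + 2·28 = 87
31(ω_s−ω_c) = −87(ω_r−ω_c),  ω_r=0, ω_c=1
ω_s = 1 − (87/31)(0−1) = 118/31
ω_s/ω_c = 118/31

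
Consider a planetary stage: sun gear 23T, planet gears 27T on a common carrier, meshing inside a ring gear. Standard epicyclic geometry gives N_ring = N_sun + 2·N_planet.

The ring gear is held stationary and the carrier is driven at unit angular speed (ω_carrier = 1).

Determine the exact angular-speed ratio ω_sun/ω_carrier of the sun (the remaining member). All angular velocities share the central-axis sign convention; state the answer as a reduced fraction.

100/23

N_ring = 23 + 2·27 = 77
23(ω_s−ω_c) = −77(ω_r−ω_c),  ω_r=0, ω_c=1
ω_s = 1 − (77/23)(0−1) = 100/23
ω_s/ω_c = 100/23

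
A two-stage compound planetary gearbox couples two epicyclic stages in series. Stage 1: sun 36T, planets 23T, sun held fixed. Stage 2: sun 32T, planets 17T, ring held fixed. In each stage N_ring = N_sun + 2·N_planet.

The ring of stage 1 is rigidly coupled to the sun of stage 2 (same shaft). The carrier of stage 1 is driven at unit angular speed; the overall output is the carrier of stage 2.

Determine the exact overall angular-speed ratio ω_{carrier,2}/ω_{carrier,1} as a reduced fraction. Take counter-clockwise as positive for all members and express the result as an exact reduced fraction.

944/2009

Stage 1: N_ring = 36 + 2·23 = 82
Stage 1: 36(ω_s−ω_c) = −82(ω_r−ω_c),  ω_s=0, ω_c=1
Stage 1: ω_r = 1 − (36/82)(0−1) = 59/41
  ⇒ ω_r¹/ω_c¹ = 59/41
Stage 2: N_ring = 32 + 2·17 = 66
Stage 2: 32(ω_s−ω_c) = −66(ω_r−ω_c),  ω_r=0, ω_s=1
Stage 2: 32(1−ω_c) = −66(0−ω_c)  ⇒  98ω_c = 32  ⇒  ω_c = 16/49
  ⇒ ω_c²/ω_s² = 16/49
Coupling ω_s² = ω_r¹ ⇒ overall = 59/41 × 16/49 = 944/2009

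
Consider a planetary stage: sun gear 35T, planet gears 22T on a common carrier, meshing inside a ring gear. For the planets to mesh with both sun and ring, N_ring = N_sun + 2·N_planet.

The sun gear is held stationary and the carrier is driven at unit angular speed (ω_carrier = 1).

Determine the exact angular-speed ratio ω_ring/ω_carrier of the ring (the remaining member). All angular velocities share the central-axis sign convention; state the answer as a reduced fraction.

N_ring = 35 + 2·22 = 79
35(ω_s−ω_c) = −79(ω_r−ω_c),  ω_s=0, ω_c=1
ω_r = 1 − (35/79)(0−1) = 114/79
ω_r/ω_c = 114/79

114/79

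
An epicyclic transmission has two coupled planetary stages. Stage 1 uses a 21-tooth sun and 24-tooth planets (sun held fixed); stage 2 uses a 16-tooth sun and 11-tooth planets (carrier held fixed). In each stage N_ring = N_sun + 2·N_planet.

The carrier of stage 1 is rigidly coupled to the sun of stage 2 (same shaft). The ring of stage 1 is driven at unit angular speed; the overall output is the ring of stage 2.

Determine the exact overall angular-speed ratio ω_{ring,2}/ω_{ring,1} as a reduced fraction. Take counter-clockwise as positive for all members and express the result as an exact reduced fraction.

-92/285

Stage 1: N_ring = 21 + 2·24 = 69
Stage 1: 21(ω_s−ω_c) = −69(ω_r−ω_c),  ω_s=0, ω_r=1
Stage 1: 21(0−ω_c) = −69(1−ω_c)  ⇒  90ω_c = 69  ⇒  ω_c = 23/30
  ⇒ ω_c¹/ω_r¹ = 23/30
Stage 2: N_ring = 16 + 2·11 = 38
Stage 2: 16(ω_s−ω_c) = −38(ω_r−ω_c),  ω_c=0, ω_s=1
Stage 2: ω_r = 0 − (16/38)(1−0) = -8/19
  ⇒ ω_r²/ω_s² = -8/19
Coupling ω_s² = ω_c¹ ⇒ overall = 23/30 × -8/19 = -92/285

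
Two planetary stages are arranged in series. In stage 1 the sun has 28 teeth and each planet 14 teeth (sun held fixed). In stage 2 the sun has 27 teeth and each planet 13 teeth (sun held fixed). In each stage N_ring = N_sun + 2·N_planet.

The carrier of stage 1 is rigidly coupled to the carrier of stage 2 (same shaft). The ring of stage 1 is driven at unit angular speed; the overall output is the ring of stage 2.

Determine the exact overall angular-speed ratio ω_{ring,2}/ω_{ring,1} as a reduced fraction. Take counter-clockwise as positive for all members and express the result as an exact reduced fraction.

160/159

Stage 1: N_ring = 28 + 2·14 = 56
Stage 1: 28(ω_s−ω_c) = −56(ω_r−ω_c),  ω_s=0, ω_r=1
Stage 1: 28(0−ω_c) = −56(1−ω_c)  ⇒  84ω_c = 56  ⇒  ω_c = 2/3
  ⇒ ω_c¹/ω_r¹ = 2/3
Stage 2: N_ring = 27 + 2·13 = 53
Stage 2: 27(ω_s−ω_c) = −53(ω_r−ω_c),  ω_s=0, ω_c=1
Stage 2: ω_r = 1 − (27/53)(0−1) = 80/53
  ⇒ ω_r²/ω_c² = 80/53
Coupling ω_c² = ω_c¹ ⇒ overall = 2/3 × 80/53 = 160/159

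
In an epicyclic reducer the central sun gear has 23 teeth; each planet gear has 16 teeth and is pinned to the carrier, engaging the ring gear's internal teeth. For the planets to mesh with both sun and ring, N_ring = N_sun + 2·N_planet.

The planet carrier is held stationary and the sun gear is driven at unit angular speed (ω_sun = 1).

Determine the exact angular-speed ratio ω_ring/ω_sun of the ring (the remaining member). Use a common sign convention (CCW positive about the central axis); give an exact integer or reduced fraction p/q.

-23/55

N_ring = 23 + 2·16 = 55
23(ω_s−ω_c) = −55(ω_r−ω_c),  ω_c=0, ω_s=1
ω_r = 0 − (23/55)(1−0) = -23/55
ω_r/ω_s = -23/55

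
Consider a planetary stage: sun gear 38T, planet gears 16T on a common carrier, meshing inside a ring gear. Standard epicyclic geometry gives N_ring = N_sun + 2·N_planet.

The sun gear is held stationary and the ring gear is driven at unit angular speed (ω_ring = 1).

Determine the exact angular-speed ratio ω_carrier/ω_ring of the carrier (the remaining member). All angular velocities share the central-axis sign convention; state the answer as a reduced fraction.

N_ring = 38 + 2·16 = 70
38(ω_s−ω_c) = −70(ω_r−ω_c),  ω_s=0, ω_r=1
38(0−ω_c) = −70(1−ω_c)  ⇒  108ω_c = 70  ⇒  ω_c = 35/54
ω_c/ω_r = 35/54

35/54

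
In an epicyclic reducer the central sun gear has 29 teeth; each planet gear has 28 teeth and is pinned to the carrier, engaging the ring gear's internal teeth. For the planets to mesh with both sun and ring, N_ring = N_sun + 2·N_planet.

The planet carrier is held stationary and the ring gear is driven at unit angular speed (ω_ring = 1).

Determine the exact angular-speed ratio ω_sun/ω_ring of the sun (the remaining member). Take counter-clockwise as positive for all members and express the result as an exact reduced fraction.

N_ring = 29 + 2·28 = 85
29(ω_s−ω_c) = −85(ω_r−ω_c),  ω_c=0, ω_r=1
ω_s = 0 − (85/29)(1−0) = -85/29
ω_s/ω_r = -85/29

-85/29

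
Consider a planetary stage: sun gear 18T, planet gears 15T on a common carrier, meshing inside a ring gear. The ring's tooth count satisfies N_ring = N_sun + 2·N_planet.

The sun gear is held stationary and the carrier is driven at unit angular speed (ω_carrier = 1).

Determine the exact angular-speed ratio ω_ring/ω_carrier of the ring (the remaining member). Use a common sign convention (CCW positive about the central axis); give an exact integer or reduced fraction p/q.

N_ring = 18 + 2·15 = 48
18(ω_s−ω_c) = −48(ω_r−ω_c),  ω_s=0, ω_c=1
ω_r = 1 − (18/48)(0−1) = 11/8
ω_r/ω_c = 11/8

11/8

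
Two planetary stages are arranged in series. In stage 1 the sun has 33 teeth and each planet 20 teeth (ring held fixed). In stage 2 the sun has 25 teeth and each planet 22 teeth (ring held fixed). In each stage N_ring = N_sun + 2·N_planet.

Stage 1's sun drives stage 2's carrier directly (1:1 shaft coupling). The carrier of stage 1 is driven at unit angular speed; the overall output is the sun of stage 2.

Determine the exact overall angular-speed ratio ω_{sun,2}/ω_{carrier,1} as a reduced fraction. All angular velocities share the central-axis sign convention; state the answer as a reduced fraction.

Stage 1: N_ring = 33 + 2·20 = 73
Stage 1: 33(ω_s−ω_c) = −73(ω_r−ω_c),  ω_r=0, ω_c=1
Stage 1: ω_s = 1 − (73/33)(0−1) = 106/33
  ⇒ ω_s¹/ω_c¹ = 106/33
Stage 2: N_ring = 25 + 2·22 = 69
Stage 2: 25(ω_s−ω_c) = −69(ω_r−ω_c),  ω_r=0, ω_c=1
Stage 2: ω_s = 1 − (69/25)(0−1) = 94/25
  ⇒ ω_s²/ω_c² = 94/25
Coupling ω_c² = ω_s¹ ⇒ overall = 106/33 × 94/25 = 9964/825

9964/825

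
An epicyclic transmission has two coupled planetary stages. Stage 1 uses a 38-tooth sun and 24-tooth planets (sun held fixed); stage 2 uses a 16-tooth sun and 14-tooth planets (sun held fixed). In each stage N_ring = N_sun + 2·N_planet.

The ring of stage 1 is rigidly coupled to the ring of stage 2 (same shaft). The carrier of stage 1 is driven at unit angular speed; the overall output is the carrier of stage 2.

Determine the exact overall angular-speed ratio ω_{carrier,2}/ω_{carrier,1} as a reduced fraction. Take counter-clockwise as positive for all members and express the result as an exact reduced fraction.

682/645

Stage 1: N_ring = 38 + 2·24 = 86
Stage 1: 38(ω_s−ω_c) = −86(ω_r−ω_c),  ω_s=0, ω_c=1
Stage 1: ω_r = 1 − (38/86)(0−1) = 62/43
  ⇒ ω_r¹/ω_c¹ = 62/43
Stage 2: N_ring = 16 + 2·14 = 44
Stage 2: 16(ω_s−ω_c) = −44(ω_r−ω_c),  ω_s=0, ω_r=1
Stage 2: 16(0−ω_c) = −44(1−ω_c)  ⇒  60ω_c = 44  ⇒  ω_c = 11/15
  ⇒ ω_c²/ω_r² = 11/15
Coupling ω_r² = ω_r¹ ⇒ overall = 62/43 × 11/15 = 682/645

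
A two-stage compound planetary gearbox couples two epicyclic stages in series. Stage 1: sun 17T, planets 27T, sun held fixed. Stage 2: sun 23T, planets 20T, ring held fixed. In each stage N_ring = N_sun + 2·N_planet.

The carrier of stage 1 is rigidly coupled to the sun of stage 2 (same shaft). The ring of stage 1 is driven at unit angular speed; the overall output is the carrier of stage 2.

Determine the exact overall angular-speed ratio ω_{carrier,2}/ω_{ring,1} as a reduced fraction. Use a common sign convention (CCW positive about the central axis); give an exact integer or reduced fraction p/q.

1633/7568

Stage 1: N_ring = 17 + 2·27 = 71
Stage 1: 17(ω_s−ω_c) = −71(ω_r−ω_c),  ω_s=0, ω_r=1
Stage 1: 17(0−ω_c) = −71(1−ω_c)  ⇒  88ω_c = 71  ⇒  ω_c = 71/88
  ⇒ ω_c¹/ω_r¹ = 71/88
Stage 2: N_ring = 23 + 2·20 = 63
Stage 2: 23(ω_s−ω_c) = −63(ω_r−ω_c),  ω_r=0, ω_s=1
Stage 2: 23(1−ω_c) = −63(0−ω_c)  ⇒  86ω_c = 23  ⇒  ω_c = 23/86
  ⇒ ω_c²/ω_s² = 23/86
Coupling ω_s² = ω_c¹ ⇒ overall = 71/88 × 23/86 = 1633/7568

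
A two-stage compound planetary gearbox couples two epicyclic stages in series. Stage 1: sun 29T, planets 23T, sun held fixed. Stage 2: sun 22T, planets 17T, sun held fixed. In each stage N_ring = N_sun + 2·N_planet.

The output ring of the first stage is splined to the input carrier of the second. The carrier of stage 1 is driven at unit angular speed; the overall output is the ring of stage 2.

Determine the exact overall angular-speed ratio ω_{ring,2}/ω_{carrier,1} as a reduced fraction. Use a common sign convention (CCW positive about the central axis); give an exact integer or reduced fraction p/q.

Stage 1: N_ring = 29 + 2·23 = 75
Stage 1: 29(ω_s−ω_c) = −75(ω_r−ω_c),  ω_s=0, ω_c=1
Stage 1: ω_r = 1 − (29/75)(0−1) = 104/75
  ⇒ ω_r¹/ω_c¹ = 104/75
Stage 2: N_ring = 22 + 2·17 = 56
Stage 2: 22(ω_s−ω_c) = −56(ω_r−ω_c),  ω_s=0, ω_c=1
Stage 2: ω_r = 1 − (22/56)(0−1) = 39/28
  ⇒ ω_r²/ω_c² = 39/28
Coupling ω_c² = ω_r¹ ⇒ overall = 104/75 × 39/28 = 338/175

338/175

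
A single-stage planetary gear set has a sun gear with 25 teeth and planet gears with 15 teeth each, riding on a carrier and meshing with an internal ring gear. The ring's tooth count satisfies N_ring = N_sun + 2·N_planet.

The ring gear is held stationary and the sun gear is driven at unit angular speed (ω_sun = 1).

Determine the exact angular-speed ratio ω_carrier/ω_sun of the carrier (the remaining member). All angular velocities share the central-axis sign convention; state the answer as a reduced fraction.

5/16

N_ring = 25 + 2·15 = 55
25(ω_s−ω_c) = −55(ω_r−ω_c),  ω_r=0, ω_s=1
25(1−ω_c) = −55(0−ω_c)  ⇒  80ω_c = 25  ⇒  ω_c = 5/16
ω_c/ω_s = 5/16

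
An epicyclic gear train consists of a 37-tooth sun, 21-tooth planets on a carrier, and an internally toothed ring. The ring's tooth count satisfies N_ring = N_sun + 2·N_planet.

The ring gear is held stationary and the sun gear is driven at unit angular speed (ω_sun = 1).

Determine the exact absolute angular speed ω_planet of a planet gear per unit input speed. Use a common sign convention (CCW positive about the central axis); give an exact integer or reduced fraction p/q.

N_ring = 37 + 2·21 = 79
37(ω_s−ω_c) = −79(ω_r−ω_c),  ω_r=0, ω_s=1
37(1−ω_c) = −79(0−ω_c)  ⇒  116ω_c = 37  ⇒  ω_c = 37/116
sun–planet: 37·(1−37/116) = −21·(ω_p−ω_c)  ⇒  ω_p−ω_c = −(37/21)·(79/116) = -2923/2436
ω_p = 37/116 − 2923/2436 = -37/42

-37/42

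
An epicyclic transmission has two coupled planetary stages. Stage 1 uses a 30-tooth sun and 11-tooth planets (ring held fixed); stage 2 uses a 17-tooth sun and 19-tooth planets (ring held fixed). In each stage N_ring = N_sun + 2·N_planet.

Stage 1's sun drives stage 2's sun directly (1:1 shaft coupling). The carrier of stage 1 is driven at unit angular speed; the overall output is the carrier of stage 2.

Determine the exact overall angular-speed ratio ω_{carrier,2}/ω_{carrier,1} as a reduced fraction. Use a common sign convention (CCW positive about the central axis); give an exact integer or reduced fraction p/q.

Stage 1: N_ring = 30 + 2·11 = 52
Stage 1: 30(ω_s−ω_c) = −52(ω_r−ω_c),  ω_r=0, ω_c=1
Stage 1: ω_s = 1 − (52/30)(0−1) = 41/15
  ⇒ ω_s¹/ω_c¹ = 41/15
Stage 2: N_ring = 17 + 2·19 = 55
Stage 2: 17(ω_s−ω_c) = −55(ω_r−ω_c),  ω_r=0, ω_s=1
Stage 2: 17(1−ω_c) = −55(0−ω_c)  ⇒  72ω_c = 17  ⇒  ω_c = 17/72
  ⇒ ω_c²/ω_s² = 17/72
Coupling ω_s² = ω_s¹ ⇒ overall = 41/15 × 17/72 = 697/1080

697/1080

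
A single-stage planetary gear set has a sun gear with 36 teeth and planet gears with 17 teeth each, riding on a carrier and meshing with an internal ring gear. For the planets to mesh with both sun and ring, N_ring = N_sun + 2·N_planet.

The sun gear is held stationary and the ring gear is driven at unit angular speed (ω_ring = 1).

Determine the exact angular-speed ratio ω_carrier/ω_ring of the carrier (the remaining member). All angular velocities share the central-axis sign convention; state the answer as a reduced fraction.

35/53

N_ring = 36 + 2·17 = 70
36(ω_s−ω_c) = −70(ω_r−ω_c),  ω_s=0, ω_r=1
36(0−ω_c) = −70(1−ω_c)  ⇒  106ω_c = 70  ⇒  ω_c = 35/53
ω_c/ω_r = 35/53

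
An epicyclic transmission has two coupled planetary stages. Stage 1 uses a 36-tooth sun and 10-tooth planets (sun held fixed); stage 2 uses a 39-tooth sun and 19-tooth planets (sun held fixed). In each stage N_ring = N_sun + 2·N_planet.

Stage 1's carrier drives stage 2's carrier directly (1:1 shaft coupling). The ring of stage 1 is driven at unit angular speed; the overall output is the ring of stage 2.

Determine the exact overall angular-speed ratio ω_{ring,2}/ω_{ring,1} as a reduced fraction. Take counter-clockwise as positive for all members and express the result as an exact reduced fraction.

232/253

Stage 1: N_ring = 36 + 2·10 = 56
Stage 1: 36(ω_s−ω_c) = −56(ω_r−ω_c),  ω_s=0, ω_r=1
Stage 1: 36(0−ω_c) = −56(1−ω_c)  ⇒  92ω_c = 56  ⇒  ω_c = 14/23
  ⇒ ω_c¹/ω_r¹ = 14/23
Stage 2: N_ring = 39 + 2·19 = 77
Stage 2: 39(ω_s−ω_c) = −77(ω_r−ω_c),  ω_s=0, ω_c=1
Stage 2: ω_r = 1 − (39/77)(0−1) = 116/77
  ⇒ ω_r²/ω_c² = 116/77
Coupling ω_c² = ω_c¹ ⇒ overall = 14/23 × 116/77 = 232/253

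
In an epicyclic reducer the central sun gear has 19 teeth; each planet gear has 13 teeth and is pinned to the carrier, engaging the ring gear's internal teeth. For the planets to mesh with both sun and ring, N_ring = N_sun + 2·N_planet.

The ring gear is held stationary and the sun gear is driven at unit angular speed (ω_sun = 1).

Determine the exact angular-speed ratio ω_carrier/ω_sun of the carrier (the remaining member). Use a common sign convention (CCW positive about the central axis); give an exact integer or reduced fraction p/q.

N_ring = 19 + 2·13 = 45
19(ω_s−ω_c) = −45(ω_r−ω_c),  ω_r=0, ω_s=1
19(1−ω_c) = −45(0−ω_c)  ⇒  64ω_c = 19  ⇒  ω_c = 19/64
ω_c/ω_s = 19/64

19/64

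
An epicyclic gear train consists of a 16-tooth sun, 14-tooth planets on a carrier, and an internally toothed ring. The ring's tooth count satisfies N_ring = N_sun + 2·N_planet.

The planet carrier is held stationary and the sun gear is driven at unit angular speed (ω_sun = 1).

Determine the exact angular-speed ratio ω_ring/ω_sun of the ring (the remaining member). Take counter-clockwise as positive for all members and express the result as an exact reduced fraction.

N_ring = 16 + 2·14 = 44
16(ω_s−ω_c) = −44(ω_r−ω_c),  ω_c=0, ω_s=1
ω_r = 0 − (16/44)(1−0) = -4/11
ω_r/ω_s = -4/11

-4/11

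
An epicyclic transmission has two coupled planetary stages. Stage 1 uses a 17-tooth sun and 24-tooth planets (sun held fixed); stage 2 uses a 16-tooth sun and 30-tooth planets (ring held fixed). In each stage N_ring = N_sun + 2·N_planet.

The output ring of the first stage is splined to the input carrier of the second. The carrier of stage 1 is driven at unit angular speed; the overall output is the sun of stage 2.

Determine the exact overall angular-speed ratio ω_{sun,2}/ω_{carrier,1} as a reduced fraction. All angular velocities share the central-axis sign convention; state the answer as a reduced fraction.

Stage 1: N_ring = 17 + 2·24 = 65
Stage 1: 17(ω_s−ω_c) = −65(ω_r−ω_c),  ω_s=0, ω_c=1
Stage 1: ω_r = 1 − (17/65)(0−1) = 82/65
  ⇒ ω_r¹/ω_c¹ = 82/65
Stage 2: N_ring = 16 + 2·30 = 76
Stage 2: 16(ω_s−ω_c) = −76(ω_r−ω_c),  ω_r=0, ω_c=1
Stage 2: ω_s = 1 − (76/16)(0−1) = 23/4
  ⇒ ω_s²/ω_c² = 23/4
Coupling ω_c² = ω_r¹ ⇒ overall = 82/65 × 23/4 = 943/130

943/130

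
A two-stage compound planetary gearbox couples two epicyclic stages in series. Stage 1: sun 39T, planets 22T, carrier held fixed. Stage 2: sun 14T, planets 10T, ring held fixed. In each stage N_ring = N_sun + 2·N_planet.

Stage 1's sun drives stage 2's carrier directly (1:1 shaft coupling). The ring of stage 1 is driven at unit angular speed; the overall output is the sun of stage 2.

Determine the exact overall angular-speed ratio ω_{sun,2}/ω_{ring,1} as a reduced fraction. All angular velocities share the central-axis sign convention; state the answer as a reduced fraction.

Stage 1: N_ring = 39 + 2·22 = 83
Stage 1: 39(ω_s−ω_c) = −83(ω_r−ω_c),  ω_c=0, ω_r=1
Stage 1: ω_s = 0 − (83/39)(1−0) = -83/39
  ⇒ ω_s¹/ω_r¹ = -83/39
Stage 2: N_ring = 14 + 2·10 = 34
Stage 2: 14(ω_s−ω_c) = −34(ω_r−ω_c),  ω_r=0, ω_c=1
Stage 2: ω_s = 1 − (34/14)(0−1) = 24/7
  ⇒ ω_s²/ω_c² = 24/7
Coupling ω_c² = ω_s¹ ⇒ overall = -83/39 × 24/7 = -664/91

-664/91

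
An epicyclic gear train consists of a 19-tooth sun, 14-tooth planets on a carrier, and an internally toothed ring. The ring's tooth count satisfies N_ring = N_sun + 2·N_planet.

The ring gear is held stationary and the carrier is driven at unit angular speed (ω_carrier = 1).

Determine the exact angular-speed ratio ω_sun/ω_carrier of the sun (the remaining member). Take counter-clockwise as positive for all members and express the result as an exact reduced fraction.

66/19

N_ring = 19 + 2·14 = 47
19(ω_s−ω_c) = −47(ω_r−ω_c),  ω_r=0, ω_c=1
ω_s = 1 − (47/19)(0−1) = 66/19
ω_s/ω_c = 66/19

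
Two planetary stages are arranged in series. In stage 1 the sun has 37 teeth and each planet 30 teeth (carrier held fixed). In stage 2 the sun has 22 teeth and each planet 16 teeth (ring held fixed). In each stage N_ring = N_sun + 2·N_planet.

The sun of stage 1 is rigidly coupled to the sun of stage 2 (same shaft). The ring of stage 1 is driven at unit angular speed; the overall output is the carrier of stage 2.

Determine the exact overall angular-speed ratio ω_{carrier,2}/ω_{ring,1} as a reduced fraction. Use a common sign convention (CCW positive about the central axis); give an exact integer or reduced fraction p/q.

-1067/1406

Stage 1: N_ring = 37 + 2·30 = 97
Stage 1: 37(ω_s−ω_c) = −97(ω_r−ω_c),  ω_c=0, ω_r=1
Stage 1: ω_s = 0 − (97/37)(1−0) = -97/37
  ⇒ ω_s¹/ω_r¹ = -97/37
Stage 2: N_ring = 22 + 2·16 = 54
Stage 2: 22(ω_s−ω_c) = −54(ω_r−ω_c),  ω_r=0, ω_s=1
Stage 2: 22(1−ω_c) = −54(0−ω_c)  ⇒  76ω_c = 22  ⇒  ω_c = 11/38
  ⇒ ω_c²/ω_s² = 11/38
Coupling ω_s² = ω_s¹ ⇒ overall = -97/37 × 11/38 = -1067/1406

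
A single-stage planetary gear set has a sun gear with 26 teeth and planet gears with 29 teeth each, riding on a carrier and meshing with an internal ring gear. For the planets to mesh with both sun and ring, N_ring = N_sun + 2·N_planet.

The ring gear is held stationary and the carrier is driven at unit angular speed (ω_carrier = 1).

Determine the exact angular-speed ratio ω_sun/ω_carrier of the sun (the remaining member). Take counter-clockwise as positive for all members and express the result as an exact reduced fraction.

N_ring = 26 + 2·29 = 84
26(ω_s−ω_c) = −84(ω_r−ω_c),  ω_r=0, ω_c=1
ω_s = 1 − (84/26)(0−1) = 55/13
ω_s/ω_c = 55/13

55/13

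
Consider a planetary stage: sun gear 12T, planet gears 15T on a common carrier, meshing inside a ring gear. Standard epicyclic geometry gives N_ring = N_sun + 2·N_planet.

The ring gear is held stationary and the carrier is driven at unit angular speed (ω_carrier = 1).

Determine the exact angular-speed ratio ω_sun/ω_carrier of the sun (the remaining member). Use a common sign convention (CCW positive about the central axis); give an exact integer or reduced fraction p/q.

9/2

N_ring = 12 + 2·15 = 42
12(ω_s−ω_c) = −42(ω_r−ω_c),  ω_r=0, ω_c=1
ω_s = 1 − (42/12)(0−1) = 9/2
ω_s/ω_c = 9/2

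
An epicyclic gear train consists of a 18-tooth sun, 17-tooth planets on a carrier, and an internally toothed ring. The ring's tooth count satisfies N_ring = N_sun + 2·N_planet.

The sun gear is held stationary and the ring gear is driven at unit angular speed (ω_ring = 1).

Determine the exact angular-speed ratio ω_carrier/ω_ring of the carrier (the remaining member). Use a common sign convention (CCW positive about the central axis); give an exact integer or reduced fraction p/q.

26/35

N_ring = 18 + 2·17 = 52
18(ω_s−ω_c) = −52(ω_r−ω_c),  ω_s=0, ω_r=1
18(0−ω_c) = −52(1−ω_c)  ⇒  70ω_c = 52  ⇒  ω_c = 26/35
ω_c/ω_r = 26/35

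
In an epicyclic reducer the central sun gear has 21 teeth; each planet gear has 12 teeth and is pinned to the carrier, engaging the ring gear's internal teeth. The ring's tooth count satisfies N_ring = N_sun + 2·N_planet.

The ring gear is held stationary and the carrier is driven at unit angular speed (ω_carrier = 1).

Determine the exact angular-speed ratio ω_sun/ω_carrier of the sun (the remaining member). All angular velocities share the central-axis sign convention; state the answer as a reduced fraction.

22/7

N_ring = 21 + 2·12 = 45
21(ω_s−ω_c) = −45(ω_r−ω_c),  ω_r=0, ω_c=1
ω_s = 1 − (45/21)(0−1) = 22/7
ω_s/ω_c = 22/7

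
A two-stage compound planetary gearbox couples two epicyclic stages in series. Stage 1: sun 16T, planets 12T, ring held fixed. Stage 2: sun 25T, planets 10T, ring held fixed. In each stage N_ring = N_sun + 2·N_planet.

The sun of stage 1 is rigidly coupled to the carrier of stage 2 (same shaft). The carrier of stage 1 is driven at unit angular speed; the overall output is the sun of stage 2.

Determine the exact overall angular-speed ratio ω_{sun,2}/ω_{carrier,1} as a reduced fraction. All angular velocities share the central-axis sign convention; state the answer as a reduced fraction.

49/5

Stage 1: N_ring = 16 + 2·12 = 40
Stage 1: 16(ω_s−ω_c) = −40(ω_r−ω_c),  ω_r=0, ω_c=1
Stage 1: ω_s = 1 − (40/16)(0−1) = 7/2
  ⇒ ω_s¹/ω_c¹ = 7/2
Stage 2: N_ring = 25 + 2·10 = 45
Stage 2: 25(ω_s−ω_c) = −45(ω_r−ω_c),  ω_r=0, ω_c=1
Stage 2: ω_s = 1 − (45/25)(0−1) = 14/5
  ⇒ ω_s²/ω_c² = 14/5
Coupling ω_c² = ω_s¹ ⇒ overall = 7/2 × 14/5 = 49/5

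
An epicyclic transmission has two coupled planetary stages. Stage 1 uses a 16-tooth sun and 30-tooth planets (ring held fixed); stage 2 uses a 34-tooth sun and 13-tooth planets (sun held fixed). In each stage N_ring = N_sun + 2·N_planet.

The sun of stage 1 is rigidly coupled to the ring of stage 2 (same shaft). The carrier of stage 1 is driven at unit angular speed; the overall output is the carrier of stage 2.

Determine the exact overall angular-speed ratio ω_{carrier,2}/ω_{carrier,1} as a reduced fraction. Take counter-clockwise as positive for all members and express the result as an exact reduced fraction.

345/94

Stage 1: N_ring = 16 + 2·30 = 76
Stage 1: 16(ω_s−ω_c) = −76(ω_r−ω_c),  ω_r=0, ω_c=1
Stage 1: ω_s = 1 − (76/16)(0−1) = 23/4
  ⇒ ω_s¹/ω_c¹ = 23/4
Stage 2: N_ring = 34 + 2·13 = 60
Stage 2: 34(ω_s−ω_c) = −60(ω_r−ω_c),  ω_s=0, ω_r=1
Stage 2: 34(0−ω_c) = −60(1−ω_c)  ⇒  94ω_c = 60  ⇒  ω_c = 30/47
  ⇒ ω_c²/ω_r² = 30/47
Coupling ω_r² = ω_s¹ ⇒ overall = 23/4 × 30/47 = 345/94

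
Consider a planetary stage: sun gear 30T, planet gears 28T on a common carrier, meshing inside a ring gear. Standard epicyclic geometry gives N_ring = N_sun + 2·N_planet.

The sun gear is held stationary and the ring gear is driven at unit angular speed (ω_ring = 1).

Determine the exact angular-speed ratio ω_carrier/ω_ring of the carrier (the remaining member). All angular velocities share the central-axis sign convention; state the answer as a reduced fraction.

43/58

N_ring = 30 + 2·28 = 86
30(ω_s−ω_c) = −86(ω_r−ω_c),  ω_s=0, ω_r=1
30(0−ω_c) = −86(1−ω_c)  ⇒  116ω_c = 86  ⇒  ω_c = 43/58
ω_c/ω_r = 43/58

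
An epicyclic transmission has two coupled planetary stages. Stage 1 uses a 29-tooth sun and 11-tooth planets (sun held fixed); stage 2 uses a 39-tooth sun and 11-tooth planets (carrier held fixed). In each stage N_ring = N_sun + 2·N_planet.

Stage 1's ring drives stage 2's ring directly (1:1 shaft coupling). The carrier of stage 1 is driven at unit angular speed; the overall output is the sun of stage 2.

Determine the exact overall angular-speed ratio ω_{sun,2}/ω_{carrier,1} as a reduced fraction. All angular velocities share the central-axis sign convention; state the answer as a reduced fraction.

-4880/1989

Stage 1: N_ring = 29 + 2·11 = 51
Stage 1: 29(ω_s−ω_c) = −51(ω_r−ω_c),  ω_s=0, ω_c=1
Stage 1: ω_r = 1 − (29/51)(0−1) = 80/51
  ⇒ ω_r¹/ω_c¹ = 80/51
Stage 2: N_ring = 39 + 2·11 = 61
Stage 2: 39(ω_s−ω_c) = −61(ω_r−ω_c),  ω_c=0, ω_r=1
Stage 2: ω_s = 0 − (61/39)(1−0) = -61/39
  ⇒ ω_s²/ω_r² = -61/39
Coupling ω_r² = ω_r¹ ⇒ overall = 80/51 × -61/39 = -4880/1989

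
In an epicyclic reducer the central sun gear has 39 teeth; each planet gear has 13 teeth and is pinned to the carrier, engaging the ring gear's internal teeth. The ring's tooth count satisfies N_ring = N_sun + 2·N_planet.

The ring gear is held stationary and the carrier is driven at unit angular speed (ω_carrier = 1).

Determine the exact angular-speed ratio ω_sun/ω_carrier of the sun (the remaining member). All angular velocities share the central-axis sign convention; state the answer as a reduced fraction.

8/3

N_ring = 39 + 2·13 = 65
39(ω_s−ω_c) = −65(ω_r−ω_c),  ω_r=0, ω_c=1
ω_s = 1 − (65/39)(0−1) = 8/3
ω_s/ω_c = 8/3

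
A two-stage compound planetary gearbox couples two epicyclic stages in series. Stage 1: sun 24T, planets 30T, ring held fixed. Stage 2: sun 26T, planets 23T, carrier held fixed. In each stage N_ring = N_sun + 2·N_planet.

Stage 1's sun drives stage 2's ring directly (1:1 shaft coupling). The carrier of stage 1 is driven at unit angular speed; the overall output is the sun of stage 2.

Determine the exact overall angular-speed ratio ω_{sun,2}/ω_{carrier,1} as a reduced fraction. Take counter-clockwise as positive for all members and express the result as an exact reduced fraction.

-162/13

Stage 1: N_ring = 24 + 2·30 = 84
Stage 1: 24(ω_s−ω_c) = −84(ω_r−ω_c),  ω_r=0, ω_c=1
Stage 1: ω_s = 1 − (84/24)(0−1) = 9/2
  ⇒ ω_s¹/ω_c¹ = 9/2
Stage 2: N_ring = 26 + 2·23 = 72
Stage 2: 26(ω_s−ω_c) = −72(ω_r−ω_c),  ω_c=0, ω_r=1
Stage 2: ω_s = 0 − (72/26)(1−0) = -36/13
  ⇒ ω_s²/ω_r² = -36/13
Coupling ω_r² = ω_s¹ ⇒ overall = 9/2 × -36/13 = -162/13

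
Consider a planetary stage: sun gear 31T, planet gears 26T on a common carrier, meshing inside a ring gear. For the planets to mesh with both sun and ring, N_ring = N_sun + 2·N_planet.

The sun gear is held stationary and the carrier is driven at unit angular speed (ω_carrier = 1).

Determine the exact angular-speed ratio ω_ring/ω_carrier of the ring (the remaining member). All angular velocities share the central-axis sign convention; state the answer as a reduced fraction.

N_ring = 31 + 2·26 = 83
31(ω_s−ω_c) = −83(ω_r−ω_c),  ω_s=0, ω_c=1
ω_r = 1 − (31/83)(0−1) = 114/83
ω_r/ω_c = 114/83

114/83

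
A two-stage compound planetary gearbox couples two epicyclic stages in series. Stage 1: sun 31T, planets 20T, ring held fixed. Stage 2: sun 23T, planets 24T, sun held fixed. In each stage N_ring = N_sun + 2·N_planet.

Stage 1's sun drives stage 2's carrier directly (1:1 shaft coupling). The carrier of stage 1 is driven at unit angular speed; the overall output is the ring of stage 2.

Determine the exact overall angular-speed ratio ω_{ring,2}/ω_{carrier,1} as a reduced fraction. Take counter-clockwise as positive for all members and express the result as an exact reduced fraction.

9588/2201

Stage 1: N_ring = 31 + 2·20 = 71
Stage 1: 31(ω_s−ω_c) = −71(ω_r−ω_c),  ω_r=0, ω_c=1
Stage 1: ω_s = 1 − (71/31)(0−1) = 102/31
  ⇒ ω_s¹/ω_c¹ = 102/31
Stage 2: N_ring = 23 + 2·24 = 71
Stage 2: 23(ω_s−ω_c) = −71(ω_r−ω_c),  ω_s=0, ω_c=1
Stage 2: ω_r = 1 − (23/71)(0−1) = 94/71
  ⇒ ω_r²/ω_c² = 94/71
Coupling ω_c² = ω_s¹ ⇒ overall = 102/31 × 94/71 = 9588/2201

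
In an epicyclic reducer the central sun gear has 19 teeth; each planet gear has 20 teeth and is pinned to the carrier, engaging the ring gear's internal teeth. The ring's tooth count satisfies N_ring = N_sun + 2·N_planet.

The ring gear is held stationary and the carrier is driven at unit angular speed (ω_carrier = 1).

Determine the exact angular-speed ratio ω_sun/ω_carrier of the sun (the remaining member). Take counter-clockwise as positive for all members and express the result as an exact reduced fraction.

78/19

N_ring = 19 + 2·20 = 59
19(ω_s−ω_c) = −59(ω_r−ω_c),  ω_r=0, ω_c=1
ω_s = 1 − (59/19)(0−1) = 78/19
ω_s/ω_c = 78/19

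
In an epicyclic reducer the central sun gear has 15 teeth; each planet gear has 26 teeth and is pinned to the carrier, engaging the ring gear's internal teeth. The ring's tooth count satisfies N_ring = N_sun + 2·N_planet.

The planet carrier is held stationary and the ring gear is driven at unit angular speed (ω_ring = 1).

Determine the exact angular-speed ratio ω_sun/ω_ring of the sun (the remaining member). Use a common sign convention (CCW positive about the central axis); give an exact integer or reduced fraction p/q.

N_ring = 15 + 2·26 = 67
15(ω_s−ω_c) = −67(ω_r−ω_c),  ω_c=0, ω_r=1
ω_s = 0 − (67/15)(1−0) = -67/15
ω_s/ω_r = -67/15

-67/15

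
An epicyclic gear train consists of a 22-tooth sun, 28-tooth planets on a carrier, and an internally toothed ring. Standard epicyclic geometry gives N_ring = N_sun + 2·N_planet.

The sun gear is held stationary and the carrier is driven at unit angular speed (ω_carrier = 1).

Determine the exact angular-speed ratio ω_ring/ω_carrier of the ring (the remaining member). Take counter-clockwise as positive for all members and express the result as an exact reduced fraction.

N_ring = 22 + 2·28 = 78
22(ω_s−ω_c) = −78(ω_r−ω_c),  ω_s=0, ω_c=1
ω_r = 1 − (22/78)(0−1) = 50/39
ω_r/ω_c = 50/39

50/39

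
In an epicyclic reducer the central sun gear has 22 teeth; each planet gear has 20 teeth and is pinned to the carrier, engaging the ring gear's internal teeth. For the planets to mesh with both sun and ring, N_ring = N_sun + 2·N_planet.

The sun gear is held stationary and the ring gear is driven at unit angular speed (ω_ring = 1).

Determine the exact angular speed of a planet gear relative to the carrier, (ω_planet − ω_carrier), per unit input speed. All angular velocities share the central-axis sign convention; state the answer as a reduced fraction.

341/420

N_ring = 22 + 2·20 = 62
22(ω_s−ω_c) = −62(ω_r−ω_c),  ω_s=0, ω_r=1
22(0−ω_c) = −62(1−ω_c)  ⇒  84ω_c = 62  ⇒  ω_c = 31/42
sun–planet: 22·(0−31/42) = −20·(ω_p−ω_c)  ⇒  ω_p−ω_c = −(22/20)·(-31/42) = 341/420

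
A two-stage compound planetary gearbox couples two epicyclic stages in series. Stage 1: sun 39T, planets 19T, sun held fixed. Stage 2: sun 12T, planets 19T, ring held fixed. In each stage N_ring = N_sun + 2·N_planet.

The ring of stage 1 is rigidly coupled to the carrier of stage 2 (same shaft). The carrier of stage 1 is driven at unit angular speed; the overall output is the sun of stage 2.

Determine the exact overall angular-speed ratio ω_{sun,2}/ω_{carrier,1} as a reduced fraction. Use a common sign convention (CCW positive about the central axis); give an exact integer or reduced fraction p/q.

Stage 1: N_ring = 39 + 2·19 = 77
Stage 1: 39(ω_s−ω_c) = −77(ω_r−ω_c),  ω_s=0, ω_c=1
Stage 1: ω_r = 1 − (39/77)(0−1) = 116/77
  ⇒ ω_r¹/ω_c¹ = 116/77
Stage 2: N_ring = 12 + 2·19 = 50
Stage 2: 12(ω_s−ω_c) = −50(ω_r−ω_c),  ω_r=0, ω_c=1
Stage 2: ω_s = 1 − (50/12)(0−1) = 31/6
  ⇒ ω_s²/ω_c² = 31/6
Coupling ω_c² = ω_r¹ ⇒ overall = 116/77 × 31/6 = 1798/231

1798/231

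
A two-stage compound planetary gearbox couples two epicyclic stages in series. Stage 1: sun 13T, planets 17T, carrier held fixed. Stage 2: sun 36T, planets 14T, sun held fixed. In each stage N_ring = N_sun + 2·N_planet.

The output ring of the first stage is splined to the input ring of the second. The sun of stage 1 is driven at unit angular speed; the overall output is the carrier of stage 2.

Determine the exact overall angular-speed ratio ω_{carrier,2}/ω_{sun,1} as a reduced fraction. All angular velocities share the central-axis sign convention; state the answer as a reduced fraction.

-208/1175

Stage 1: N_ring = 13 + 2·17 = 47
Stage 1: 13(ω_s−ω_c) = −47(ω_r−ω_c),  ω_c=0, ω_s=1
Stage 1: ω_r = 0 − (13/47)(1−0) = -13/47
  ⇒ ω_r¹/ω_s¹ = -13/47
Stage 2: N_ring = 36 + 2·14 = 64
Stage 2: 36(ω_s−ω_c) = −64(ω_r−ω_c),  ω_s=0, ω_r=1
Stage 2: 36(0−ω_c) = −64(1−ω_c)  ⇒  100ω_c = 64  ⇒  ω_c = 16/25
  ⇒ ω_c²/ω_r² = 16/25
Coupling ω_r² = ω_r¹ ⇒ overall = -13/47 × 16/25 = -208/1175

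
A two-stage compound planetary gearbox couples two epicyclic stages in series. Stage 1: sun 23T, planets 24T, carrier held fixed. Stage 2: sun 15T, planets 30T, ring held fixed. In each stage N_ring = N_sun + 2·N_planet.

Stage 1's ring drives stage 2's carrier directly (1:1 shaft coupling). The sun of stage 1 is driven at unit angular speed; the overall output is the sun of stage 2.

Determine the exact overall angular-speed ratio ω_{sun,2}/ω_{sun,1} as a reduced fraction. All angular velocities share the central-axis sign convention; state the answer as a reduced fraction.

-138/71

Stage 1: N_ring = 23 + 2·24 = 71
Stage 1: 23(ω_s−ω_c) = −71(ω_r−ω_c),  ω_c=0, ω_s=1
Stage 1: ω_r = 0 − (23/71)(1−0) = -23/71
  ⇒ ω_r¹/ω_s¹ = -23/71
Stage 2: N_ring = 15 + 2·30 = 75
Stage 2: 15(ω_s−ω_c) = −75(ω_r−ω_c),  ω_r=0, ω_c=1
Stage 2: ω_s = 1 − (75/15)(0−1) = 6
  ⇒ ω_s²/ω_c² = 6
Coupling ω_c² = ω_r¹ ⇒ overall = -23/71 × 6 = -138/71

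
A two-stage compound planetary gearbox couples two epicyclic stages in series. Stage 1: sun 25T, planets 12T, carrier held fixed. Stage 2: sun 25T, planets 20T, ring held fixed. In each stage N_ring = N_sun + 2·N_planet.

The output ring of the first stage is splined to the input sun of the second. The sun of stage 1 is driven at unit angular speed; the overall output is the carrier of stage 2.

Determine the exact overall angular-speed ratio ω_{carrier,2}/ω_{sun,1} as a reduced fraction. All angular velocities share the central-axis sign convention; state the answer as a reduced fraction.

-125/882

Stage 1: N_ring = 25 + 2·12 = 49
Stage 1: 25(ω_s−ω_c) = −49(ω_r−ω_c),  ω_c=0, ω_s=1
Stage 1: ω_r = 0 − (25/49)(1−0) = -25/49
  ⇒ ω_r¹/ω_s¹ = -25/49
Stage 2: N_ring = 25 + 2·20 = 65
Stage 2: 25(ω_s−ω_c) = −65(ω_r−ω_c),  ω_r=0, ω_s=1
Stage 2: 25(1−ω_c) = −65(0−ω_c)  ⇒  90ω_c = 25  ⇒  ω_c = 5/18
  ⇒ ω_c²/ω_s² = 5/18
Coupling ω_s² = ω_r¹ ⇒ overall = -25/49 × 5/18 = -125/882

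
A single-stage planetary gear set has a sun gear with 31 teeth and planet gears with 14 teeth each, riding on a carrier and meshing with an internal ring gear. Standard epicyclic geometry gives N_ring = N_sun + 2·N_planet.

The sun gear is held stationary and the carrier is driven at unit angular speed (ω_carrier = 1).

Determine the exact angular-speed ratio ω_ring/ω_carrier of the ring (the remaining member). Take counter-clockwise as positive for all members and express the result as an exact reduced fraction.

N_ring = 31 + 2·14 = 59
31(ω_s−ω_c) = −59(ω_r−ω_c),  ω_s=0, ω_c=1
ω_r = 1 − (31/59)(0−1) = 90/59
ω_r/ω_c = 90/59

90/59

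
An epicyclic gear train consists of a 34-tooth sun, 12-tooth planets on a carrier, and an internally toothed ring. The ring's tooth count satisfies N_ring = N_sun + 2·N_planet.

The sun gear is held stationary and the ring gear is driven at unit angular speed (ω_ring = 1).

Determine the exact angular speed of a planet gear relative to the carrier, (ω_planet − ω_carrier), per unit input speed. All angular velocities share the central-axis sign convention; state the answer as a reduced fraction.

493/276

N_ring = 34 + 2·12 = 58
34(ω_s−ω_c) = −58(ω_r−ω_c),  ω_s=0, ω_r=1
34(0−ω_c) = −58(1−ω_c)  ⇒  92ω_c = 58  ⇒  ω_c = 29/46
sun–planet: 34·(0−29/46) = −12·(ω_p−ω_c)  ⇒  ω_p−ω_c = −(34/12)·(-29/46) = 493/276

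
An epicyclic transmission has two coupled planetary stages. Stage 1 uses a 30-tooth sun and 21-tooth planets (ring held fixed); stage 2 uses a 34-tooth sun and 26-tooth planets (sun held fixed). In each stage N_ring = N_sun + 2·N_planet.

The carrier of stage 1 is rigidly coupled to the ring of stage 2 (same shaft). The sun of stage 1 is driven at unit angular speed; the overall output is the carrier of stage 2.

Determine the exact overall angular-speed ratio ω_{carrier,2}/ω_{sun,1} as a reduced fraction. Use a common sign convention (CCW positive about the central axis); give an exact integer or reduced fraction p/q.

Stage 1: N_ring = 30 + 2·21 = 72
Stage 1: 30(ω_s−ω_c) = −72(ω_r−ω_c),  ω_r=0, ω_s=1
Stage 1: 30(1−ω_c) = −72(0−ω_c)  ⇒  102ω_c = 30  ⇒  ω_c = 5/17
  ⇒ ω_c¹/ω_s¹ = 5/17
Stage 2: N_ring = 34 + 2·26 = 86
Stage 2: 34(ω_s−ω_c) = −86(ω_r−ω_c),  ω_s=0, ω_r=1
Stage 2: 34(0−ω_c) = −86(1−ω_c)  ⇒  120ω_c = 86  ⇒  ω_c = 43/60
  ⇒ ω_c²/ω_r² = 43/60
Coupling ω_r² = ω_c¹ ⇒ overall = 5/17 × 43/60 = 43/204

43/204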